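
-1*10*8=-80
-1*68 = -68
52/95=0.55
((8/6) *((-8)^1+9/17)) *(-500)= 254000/51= 4980.39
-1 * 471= -471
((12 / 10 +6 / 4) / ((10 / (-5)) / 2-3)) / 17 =-0.04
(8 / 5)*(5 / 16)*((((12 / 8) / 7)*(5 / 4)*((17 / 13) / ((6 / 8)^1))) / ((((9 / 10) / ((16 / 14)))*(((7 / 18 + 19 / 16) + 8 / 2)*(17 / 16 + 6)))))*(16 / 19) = 6963200 / 1098214117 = 0.01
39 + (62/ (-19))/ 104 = 38501/ 988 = 38.97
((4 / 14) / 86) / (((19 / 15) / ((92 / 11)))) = 1380 / 62909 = 0.02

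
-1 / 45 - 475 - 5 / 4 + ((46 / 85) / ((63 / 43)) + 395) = -80.90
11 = 11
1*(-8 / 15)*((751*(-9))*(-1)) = -18024 / 5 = -3604.80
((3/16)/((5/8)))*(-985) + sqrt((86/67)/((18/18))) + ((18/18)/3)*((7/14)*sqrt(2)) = -591/2 + sqrt(2)/6 + sqrt(5762)/67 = -294.13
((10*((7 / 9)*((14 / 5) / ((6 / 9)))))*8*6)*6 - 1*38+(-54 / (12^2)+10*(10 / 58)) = 2174153 / 232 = 9371.35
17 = 17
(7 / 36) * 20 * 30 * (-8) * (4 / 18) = -5600 / 27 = -207.41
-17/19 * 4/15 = -68/285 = -0.24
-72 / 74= -0.97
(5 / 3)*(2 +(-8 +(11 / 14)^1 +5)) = -5 / 14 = -0.36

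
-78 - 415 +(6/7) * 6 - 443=-6516/7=-930.86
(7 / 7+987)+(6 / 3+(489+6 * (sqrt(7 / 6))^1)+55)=sqrt(42)+1534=1540.48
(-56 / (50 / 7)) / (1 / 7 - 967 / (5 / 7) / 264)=362208 / 230315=1.57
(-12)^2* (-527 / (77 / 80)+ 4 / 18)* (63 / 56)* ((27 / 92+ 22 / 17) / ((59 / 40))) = -169518084840 / 1776313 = -95432.55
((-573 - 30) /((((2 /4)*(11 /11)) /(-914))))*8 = 8818272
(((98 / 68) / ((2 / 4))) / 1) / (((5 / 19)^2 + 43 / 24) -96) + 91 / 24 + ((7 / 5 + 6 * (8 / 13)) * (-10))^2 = 146047448368879 / 56238699192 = 2596.92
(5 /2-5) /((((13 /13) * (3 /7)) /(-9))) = 105 /2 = 52.50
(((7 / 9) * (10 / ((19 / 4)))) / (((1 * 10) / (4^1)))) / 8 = 0.08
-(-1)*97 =97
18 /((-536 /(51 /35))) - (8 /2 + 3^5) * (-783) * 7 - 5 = 12698662301 /9380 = 1353801.95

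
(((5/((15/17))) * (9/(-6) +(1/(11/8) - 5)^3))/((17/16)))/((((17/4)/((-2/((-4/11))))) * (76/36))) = -10158672/39083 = -259.93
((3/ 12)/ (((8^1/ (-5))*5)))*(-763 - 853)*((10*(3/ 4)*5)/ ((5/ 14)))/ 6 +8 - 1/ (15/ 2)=53497/ 60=891.62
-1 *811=-811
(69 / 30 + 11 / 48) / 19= 607 / 4560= 0.13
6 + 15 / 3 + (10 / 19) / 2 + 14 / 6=775 / 57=13.60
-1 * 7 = -7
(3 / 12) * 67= 67 / 4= 16.75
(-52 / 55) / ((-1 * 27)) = 52 / 1485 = 0.04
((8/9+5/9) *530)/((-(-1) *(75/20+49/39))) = 358280/2343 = 152.92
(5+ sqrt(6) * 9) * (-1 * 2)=-18 * sqrt(6) - 10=-54.09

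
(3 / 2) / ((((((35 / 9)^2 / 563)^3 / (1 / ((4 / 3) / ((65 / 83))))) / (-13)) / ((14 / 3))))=-48082628455912089 / 17437262500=-2757464.28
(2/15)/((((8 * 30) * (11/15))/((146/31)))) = 0.00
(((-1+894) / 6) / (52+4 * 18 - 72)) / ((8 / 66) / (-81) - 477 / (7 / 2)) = -5569641 / 265207280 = -0.02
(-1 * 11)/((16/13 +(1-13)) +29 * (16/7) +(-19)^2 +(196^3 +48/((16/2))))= -1001/685226225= -0.00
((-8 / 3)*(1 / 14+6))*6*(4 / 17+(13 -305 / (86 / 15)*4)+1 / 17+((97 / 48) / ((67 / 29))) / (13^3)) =735986802115 / 37977342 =19379.63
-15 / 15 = -1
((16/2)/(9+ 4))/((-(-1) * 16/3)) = 3/26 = 0.12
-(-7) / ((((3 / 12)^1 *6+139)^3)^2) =448 / 492309163417681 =0.00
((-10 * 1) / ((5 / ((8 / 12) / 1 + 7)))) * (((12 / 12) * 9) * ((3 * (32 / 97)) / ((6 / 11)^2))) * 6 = -267168 / 97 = -2754.31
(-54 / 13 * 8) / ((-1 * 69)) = 144 / 299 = 0.48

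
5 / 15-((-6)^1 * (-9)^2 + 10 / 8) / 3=1943 / 12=161.92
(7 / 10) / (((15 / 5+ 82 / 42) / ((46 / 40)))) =3381 / 20800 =0.16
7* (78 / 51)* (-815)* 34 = -296660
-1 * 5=-5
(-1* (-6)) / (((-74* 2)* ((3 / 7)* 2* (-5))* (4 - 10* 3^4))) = -7 / 596440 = -0.00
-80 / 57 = -1.40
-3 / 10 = -0.30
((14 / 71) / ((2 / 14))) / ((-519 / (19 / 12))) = -931 / 221094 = -0.00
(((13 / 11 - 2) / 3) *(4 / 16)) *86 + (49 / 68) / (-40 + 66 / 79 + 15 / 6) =-6373315 / 1083291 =-5.88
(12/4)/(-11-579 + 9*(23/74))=-222/43453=-0.01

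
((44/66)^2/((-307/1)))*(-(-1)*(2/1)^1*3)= -8/921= -0.01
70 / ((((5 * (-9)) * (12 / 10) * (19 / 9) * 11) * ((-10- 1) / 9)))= 105 / 2299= 0.05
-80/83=-0.96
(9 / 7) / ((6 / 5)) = 15 / 14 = 1.07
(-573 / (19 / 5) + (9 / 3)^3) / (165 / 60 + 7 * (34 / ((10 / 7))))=-15680 / 21451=-0.73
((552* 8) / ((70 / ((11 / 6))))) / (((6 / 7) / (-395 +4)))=-791384 / 15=-52758.93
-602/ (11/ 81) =-4432.91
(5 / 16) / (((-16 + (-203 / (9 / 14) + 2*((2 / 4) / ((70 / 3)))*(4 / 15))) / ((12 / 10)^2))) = -2835 / 2090128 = -0.00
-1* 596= -596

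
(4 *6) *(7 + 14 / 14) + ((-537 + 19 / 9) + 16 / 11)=-341.43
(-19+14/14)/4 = -9/2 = -4.50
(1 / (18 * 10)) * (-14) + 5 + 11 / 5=7.12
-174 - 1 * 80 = -254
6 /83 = 0.07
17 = 17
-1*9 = -9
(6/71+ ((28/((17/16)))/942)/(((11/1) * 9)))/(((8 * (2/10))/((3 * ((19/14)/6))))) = 226672945/6303494736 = 0.04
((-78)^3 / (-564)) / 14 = 19773 / 329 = 60.10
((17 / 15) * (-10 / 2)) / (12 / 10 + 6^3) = -85 / 3258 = -0.03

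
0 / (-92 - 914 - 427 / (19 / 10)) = 0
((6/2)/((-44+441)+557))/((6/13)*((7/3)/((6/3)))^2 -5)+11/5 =198738/90365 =2.20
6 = 6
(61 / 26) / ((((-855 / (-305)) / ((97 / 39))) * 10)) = 360937 / 1733940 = 0.21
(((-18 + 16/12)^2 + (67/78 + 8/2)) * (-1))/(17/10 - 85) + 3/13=353176/97461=3.62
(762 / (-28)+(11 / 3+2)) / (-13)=905 / 546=1.66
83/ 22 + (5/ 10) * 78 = 941/ 22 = 42.77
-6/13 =-0.46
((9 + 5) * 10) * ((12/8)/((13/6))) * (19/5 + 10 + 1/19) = 331632/247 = 1342.64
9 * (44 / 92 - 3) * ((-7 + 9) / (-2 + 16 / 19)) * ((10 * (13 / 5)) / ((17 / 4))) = 1031472 / 4301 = 239.82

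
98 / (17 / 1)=98 / 17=5.76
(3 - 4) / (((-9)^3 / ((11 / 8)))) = 0.00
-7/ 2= -3.50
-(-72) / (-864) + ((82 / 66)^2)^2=10907737 / 4743684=2.30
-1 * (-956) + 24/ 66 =10520/ 11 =956.36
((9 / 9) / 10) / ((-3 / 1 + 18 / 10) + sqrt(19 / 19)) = -1 / 2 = -0.50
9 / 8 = 1.12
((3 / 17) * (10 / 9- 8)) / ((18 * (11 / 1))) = -31 / 5049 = -0.01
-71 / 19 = -3.74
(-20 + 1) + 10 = -9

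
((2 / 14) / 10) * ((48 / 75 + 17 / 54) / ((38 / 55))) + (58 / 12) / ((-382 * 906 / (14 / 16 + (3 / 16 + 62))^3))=-295480925642731 / 84842930995200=-3.48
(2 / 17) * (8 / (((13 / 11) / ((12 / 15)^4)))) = 45056 / 138125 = 0.33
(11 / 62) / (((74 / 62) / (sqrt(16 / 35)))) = 22 * sqrt(35) / 1295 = 0.10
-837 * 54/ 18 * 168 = -421848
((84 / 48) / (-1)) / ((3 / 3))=-7 / 4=-1.75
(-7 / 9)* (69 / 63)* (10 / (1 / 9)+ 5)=-2185 / 27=-80.93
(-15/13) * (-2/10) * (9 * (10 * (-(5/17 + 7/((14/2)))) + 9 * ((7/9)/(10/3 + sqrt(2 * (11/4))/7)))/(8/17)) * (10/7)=-60222150/882791-144585 * sqrt(22)/504452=-69.56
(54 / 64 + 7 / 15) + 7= 3989 / 480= 8.31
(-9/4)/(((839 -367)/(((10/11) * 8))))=-45/1298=-0.03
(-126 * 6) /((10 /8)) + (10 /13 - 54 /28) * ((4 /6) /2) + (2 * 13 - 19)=-1633049 /2730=-598.19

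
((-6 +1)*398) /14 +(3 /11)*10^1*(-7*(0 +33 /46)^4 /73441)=-163592430173845 /1150900961336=-142.14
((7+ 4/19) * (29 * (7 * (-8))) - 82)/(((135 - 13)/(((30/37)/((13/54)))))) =-181477260/557479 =-325.53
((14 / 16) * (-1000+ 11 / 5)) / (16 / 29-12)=1012767 / 13280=76.26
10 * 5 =50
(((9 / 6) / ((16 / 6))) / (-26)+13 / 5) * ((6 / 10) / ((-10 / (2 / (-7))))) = 16089 / 364000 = 0.04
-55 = -55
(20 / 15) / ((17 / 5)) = 20 / 51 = 0.39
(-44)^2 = 1936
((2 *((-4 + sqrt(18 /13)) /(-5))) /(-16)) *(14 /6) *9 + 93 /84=-139 /140 + 63 *sqrt(26) /520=-0.38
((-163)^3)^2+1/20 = 375107391560181/20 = 18755369578009.05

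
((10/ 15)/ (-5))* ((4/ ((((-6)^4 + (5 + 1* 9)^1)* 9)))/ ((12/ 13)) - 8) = 282947/ 265275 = 1.07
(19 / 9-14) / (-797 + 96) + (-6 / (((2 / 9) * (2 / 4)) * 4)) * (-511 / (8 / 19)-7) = 1663401107 / 100944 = 16478.45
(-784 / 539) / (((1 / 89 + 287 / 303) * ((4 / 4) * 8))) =-26967 / 142153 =-0.19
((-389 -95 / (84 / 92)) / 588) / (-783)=5177 / 4834242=0.00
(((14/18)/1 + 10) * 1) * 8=776/9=86.22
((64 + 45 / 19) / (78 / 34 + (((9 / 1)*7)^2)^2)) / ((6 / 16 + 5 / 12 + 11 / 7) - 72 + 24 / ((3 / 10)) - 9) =150059 / 48549976499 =0.00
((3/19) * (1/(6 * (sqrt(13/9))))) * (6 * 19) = 9 * sqrt(13)/13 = 2.50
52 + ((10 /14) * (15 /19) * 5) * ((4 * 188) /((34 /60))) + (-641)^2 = 937579513 /2261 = 414674.71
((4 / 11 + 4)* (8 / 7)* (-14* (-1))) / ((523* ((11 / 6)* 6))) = 768 / 63283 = 0.01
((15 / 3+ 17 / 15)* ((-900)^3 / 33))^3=-3310613835264000000000000000 / 1331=-2487313174503380916604057.00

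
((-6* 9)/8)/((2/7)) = -189/8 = -23.62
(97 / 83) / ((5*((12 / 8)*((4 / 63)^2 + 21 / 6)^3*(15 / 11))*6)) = 19766689439112 / 44653478279378125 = 0.00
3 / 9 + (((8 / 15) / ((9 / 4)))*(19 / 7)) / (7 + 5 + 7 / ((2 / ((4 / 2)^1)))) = 347 / 945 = 0.37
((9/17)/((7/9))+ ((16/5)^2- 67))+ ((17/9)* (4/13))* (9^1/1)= -1966568/38675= -50.85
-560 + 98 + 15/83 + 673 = 17528/83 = 211.18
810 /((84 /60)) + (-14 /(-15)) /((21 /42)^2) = 61142 /105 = 582.30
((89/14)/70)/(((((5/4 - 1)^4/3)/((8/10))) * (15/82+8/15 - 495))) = -0.11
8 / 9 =0.89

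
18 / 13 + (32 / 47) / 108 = 22946 / 16497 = 1.39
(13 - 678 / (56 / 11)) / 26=-3365 / 728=-4.62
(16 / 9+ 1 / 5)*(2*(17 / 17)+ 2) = 7.91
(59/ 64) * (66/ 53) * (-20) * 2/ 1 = -9735/ 212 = -45.92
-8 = -8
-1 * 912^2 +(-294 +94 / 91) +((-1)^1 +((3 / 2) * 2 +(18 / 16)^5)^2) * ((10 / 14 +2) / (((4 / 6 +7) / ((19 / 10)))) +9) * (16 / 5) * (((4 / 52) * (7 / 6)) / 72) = -168288246668330745011 / 202260747386880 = -832036.12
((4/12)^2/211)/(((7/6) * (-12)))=-1/26586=-0.00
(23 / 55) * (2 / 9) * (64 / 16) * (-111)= -41.26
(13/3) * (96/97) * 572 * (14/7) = 475904/97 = 4906.23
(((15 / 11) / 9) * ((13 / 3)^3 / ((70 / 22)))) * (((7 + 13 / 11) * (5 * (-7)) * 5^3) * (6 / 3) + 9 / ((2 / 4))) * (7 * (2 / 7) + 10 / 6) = -192189166 / 189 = -1016873.89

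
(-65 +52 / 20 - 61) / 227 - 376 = -427377 / 1135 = -376.54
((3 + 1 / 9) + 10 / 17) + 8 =1790 / 153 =11.70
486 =486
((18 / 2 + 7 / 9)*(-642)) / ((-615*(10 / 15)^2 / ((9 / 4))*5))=10.33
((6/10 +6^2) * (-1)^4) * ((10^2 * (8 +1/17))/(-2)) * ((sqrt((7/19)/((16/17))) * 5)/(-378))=208925 * sqrt(2261)/81396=122.05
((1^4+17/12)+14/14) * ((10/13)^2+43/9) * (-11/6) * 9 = -3683317/12168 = -302.71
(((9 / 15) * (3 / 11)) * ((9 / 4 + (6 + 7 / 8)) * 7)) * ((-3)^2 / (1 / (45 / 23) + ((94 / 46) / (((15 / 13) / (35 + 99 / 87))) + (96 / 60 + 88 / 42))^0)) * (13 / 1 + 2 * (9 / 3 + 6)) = 11548089 / 5984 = 1929.83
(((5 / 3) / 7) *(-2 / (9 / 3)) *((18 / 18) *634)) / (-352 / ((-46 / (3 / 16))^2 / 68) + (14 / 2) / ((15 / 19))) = -134154400 / 11289831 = -11.88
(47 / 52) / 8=47 / 416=0.11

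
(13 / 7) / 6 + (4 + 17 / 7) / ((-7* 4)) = 47 / 588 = 0.08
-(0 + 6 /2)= -3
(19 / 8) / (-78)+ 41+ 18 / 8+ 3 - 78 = -19831 / 624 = -31.78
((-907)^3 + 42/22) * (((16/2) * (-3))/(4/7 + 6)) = 689435800368/253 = 2725042689.20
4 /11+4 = 48 /11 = 4.36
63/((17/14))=51.88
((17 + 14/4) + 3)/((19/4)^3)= 1504/6859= 0.22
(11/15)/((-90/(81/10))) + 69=34467/500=68.93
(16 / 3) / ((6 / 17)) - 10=46 / 9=5.11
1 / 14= 0.07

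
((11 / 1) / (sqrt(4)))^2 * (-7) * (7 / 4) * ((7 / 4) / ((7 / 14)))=-41503 / 32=-1296.97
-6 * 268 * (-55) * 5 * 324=143272800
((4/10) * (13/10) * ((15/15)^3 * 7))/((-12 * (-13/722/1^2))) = 2527/150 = 16.85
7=7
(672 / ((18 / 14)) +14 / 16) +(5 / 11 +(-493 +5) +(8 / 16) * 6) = 10295 / 264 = 39.00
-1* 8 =-8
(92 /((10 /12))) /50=276 /125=2.21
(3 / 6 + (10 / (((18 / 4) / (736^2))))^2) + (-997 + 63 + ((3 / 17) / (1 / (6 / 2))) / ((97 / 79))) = 387098866574729059 / 267138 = 1449059536923.72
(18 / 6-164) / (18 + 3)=-23 / 3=-7.67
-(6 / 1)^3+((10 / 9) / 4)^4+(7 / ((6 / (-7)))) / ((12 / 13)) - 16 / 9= -23789561 / 104976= -226.62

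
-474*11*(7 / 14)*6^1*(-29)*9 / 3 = 1360854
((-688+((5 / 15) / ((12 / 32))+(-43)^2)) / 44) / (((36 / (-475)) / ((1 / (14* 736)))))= -4967075 / 146893824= -0.03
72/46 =36/23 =1.57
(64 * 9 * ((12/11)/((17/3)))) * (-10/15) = -13824/187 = -73.93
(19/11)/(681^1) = 19/7491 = 0.00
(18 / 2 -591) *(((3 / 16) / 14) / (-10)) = 873 / 1120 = 0.78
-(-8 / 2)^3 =64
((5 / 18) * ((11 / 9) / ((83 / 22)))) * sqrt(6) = 0.22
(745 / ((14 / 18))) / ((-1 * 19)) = -6705 / 133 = -50.41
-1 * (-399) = 399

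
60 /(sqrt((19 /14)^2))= 840 /19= 44.21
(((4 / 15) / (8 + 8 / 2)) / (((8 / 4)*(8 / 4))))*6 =1 / 30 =0.03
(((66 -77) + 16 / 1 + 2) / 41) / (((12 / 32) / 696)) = 12992 / 41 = 316.88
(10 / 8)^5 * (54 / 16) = 10.30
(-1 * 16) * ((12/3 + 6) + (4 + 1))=-240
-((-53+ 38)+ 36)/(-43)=21/43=0.49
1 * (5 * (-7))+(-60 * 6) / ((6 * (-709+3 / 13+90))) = -70190 / 2011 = -34.90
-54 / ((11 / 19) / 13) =-13338 / 11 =-1212.55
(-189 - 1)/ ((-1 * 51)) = 3.73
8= 8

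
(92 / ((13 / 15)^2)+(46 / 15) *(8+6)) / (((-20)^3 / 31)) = -1624927 / 2535000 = -0.64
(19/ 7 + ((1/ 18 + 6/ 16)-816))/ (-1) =409679/ 504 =812.86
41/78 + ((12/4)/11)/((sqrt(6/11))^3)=41/78 + sqrt(66)/12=1.20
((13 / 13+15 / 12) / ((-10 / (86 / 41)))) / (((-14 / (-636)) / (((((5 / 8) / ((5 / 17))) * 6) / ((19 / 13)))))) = -40796379 / 218120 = -187.04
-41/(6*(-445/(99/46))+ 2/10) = 6765/204667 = 0.03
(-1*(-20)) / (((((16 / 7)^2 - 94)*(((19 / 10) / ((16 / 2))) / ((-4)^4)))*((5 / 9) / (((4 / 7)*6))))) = -1498.65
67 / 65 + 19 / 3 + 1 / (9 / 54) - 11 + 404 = 79241 / 195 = 406.36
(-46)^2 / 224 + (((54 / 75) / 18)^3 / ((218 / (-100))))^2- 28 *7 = -48484690234151 / 259896875000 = -186.55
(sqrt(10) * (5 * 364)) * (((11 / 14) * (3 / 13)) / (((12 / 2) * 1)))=55 * sqrt(10)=173.93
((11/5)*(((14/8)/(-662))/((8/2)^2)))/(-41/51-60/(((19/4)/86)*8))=74613/28038930560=0.00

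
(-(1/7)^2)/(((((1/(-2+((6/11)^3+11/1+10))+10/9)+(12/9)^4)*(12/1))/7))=-688635/250111148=-0.00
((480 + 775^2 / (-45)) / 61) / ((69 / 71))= -357485 / 1647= -217.05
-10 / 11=-0.91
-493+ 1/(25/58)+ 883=9808/25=392.32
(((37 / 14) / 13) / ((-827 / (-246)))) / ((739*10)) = 4551 / 556149230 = 0.00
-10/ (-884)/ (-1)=-5/ 442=-0.01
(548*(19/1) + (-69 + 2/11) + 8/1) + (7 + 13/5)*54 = 597827/55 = 10869.58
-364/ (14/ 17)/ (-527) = 26/ 31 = 0.84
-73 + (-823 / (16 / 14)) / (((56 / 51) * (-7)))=9269 / 448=20.69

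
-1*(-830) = 830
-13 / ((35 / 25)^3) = -1625 / 343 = -4.74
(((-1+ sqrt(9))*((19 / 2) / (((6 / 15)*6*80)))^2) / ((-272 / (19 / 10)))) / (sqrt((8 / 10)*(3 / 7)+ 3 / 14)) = -6859*sqrt(2730) / 7821066240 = -0.00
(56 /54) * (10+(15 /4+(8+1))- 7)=49 /3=16.33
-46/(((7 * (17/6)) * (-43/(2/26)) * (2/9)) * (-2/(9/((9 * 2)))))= -621/133042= -0.00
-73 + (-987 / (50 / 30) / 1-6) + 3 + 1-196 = -4316 / 5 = -863.20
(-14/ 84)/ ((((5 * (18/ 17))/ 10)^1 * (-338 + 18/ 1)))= 17/ 17280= 0.00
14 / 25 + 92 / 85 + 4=2398 / 425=5.64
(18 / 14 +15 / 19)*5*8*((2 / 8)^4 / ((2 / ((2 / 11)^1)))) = 345 / 11704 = 0.03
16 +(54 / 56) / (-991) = 443941 / 27748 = 16.00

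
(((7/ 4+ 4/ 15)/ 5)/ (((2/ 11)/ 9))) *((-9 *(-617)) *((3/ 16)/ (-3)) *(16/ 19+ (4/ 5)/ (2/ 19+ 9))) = -84723525909/ 13148000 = -6443.83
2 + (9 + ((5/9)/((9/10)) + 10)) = 1751/81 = 21.62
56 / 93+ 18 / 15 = 838 / 465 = 1.80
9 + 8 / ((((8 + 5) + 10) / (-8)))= 143 / 23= 6.22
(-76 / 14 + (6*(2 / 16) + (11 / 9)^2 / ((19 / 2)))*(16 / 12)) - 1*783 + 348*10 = 87027992 / 32319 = 2692.78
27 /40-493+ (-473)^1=-38613 /40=-965.32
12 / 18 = 0.67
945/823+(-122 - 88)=-171885/823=-208.85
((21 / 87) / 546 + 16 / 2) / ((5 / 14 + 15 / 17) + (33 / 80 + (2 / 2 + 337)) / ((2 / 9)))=172283440 / 32820243573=0.01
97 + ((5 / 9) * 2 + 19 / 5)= 4586 / 45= 101.91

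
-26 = -26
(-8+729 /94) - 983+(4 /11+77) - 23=-960463 /1034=-928.88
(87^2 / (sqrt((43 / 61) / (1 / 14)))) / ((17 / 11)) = 83259 * sqrt(36722) / 10234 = 1559.01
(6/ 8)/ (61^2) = 3/ 14884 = 0.00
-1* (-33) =33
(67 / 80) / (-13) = -67 / 1040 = -0.06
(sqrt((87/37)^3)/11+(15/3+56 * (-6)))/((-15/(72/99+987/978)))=38.28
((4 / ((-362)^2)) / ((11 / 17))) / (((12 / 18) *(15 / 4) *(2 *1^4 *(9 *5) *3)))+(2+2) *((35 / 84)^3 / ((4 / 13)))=4880024321 / 5189342400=0.94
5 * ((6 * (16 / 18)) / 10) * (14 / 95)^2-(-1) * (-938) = -25394782 / 27075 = -937.94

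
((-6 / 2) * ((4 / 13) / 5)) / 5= -12 / 325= -0.04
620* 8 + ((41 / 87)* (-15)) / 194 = 27904755 / 5626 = 4959.96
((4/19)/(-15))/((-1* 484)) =1/34485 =0.00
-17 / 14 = -1.21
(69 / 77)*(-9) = -621 / 77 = -8.06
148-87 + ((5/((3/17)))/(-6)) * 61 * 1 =-4087/18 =-227.06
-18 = -18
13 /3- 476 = -1415 /3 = -471.67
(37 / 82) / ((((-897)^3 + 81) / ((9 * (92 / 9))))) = -851 / 14795550936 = -0.00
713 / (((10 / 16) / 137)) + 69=781793 / 5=156358.60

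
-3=-3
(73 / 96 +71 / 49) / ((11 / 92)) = 239039 / 12936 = 18.48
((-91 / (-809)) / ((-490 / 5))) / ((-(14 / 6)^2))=0.00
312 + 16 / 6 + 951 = 3797 / 3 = 1265.67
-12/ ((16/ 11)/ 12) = -99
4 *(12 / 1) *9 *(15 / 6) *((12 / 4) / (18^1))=180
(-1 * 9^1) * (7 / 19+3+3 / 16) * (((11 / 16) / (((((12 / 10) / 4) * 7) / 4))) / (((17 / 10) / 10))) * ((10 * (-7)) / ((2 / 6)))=66886875 / 1292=51770.03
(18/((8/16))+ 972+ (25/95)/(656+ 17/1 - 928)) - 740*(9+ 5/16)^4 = -88340919056881/15876096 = -5564398.14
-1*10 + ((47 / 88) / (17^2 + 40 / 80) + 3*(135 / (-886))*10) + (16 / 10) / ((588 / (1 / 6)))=-120849905909 / 8295112980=-14.57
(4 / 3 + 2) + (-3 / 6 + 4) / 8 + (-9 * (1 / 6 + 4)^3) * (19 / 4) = -296513 / 96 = -3088.68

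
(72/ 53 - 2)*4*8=-1088/ 53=-20.53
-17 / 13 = -1.31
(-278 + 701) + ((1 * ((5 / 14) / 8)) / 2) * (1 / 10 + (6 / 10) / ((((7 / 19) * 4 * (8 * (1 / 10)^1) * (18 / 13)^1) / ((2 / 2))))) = 63674915 / 150528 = 423.01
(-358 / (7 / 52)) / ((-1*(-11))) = -241.77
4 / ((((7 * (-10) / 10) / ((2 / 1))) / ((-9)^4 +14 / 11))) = -577480 / 77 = -7499.74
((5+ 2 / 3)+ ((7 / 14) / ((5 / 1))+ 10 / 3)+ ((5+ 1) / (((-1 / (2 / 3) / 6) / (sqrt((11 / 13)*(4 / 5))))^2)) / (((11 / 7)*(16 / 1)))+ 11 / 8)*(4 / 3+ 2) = 6791 / 156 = 43.53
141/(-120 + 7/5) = -705/593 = -1.19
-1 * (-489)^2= -239121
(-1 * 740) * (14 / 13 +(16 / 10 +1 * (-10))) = 70448 / 13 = 5419.08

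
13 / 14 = 0.93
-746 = -746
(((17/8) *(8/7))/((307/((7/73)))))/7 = 17/156877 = 0.00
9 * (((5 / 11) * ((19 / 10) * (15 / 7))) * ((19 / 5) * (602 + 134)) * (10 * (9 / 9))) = 35868960 / 77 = 465830.65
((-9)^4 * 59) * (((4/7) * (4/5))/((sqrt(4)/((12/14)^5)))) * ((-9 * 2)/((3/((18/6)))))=-433451782656/588245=-736855.87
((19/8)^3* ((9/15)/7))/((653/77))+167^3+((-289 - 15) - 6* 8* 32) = 7782712082987/1671680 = 4655623.14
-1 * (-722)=722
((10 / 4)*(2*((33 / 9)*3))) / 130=11 / 26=0.42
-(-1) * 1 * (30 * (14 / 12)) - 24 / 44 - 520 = -5341 / 11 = -485.55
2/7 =0.29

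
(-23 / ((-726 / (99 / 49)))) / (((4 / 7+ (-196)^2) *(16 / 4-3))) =3 / 1800568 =0.00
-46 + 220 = 174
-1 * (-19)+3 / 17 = 19.18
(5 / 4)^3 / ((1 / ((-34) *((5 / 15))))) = -2125 / 96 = -22.14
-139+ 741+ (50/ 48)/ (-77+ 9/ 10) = 5497339/ 9132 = 601.99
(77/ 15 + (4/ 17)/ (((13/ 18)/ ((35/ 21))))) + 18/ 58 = 575528/ 96135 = 5.99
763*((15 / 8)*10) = 57225 / 4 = 14306.25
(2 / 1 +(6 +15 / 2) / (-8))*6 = 15 / 8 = 1.88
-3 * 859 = -2577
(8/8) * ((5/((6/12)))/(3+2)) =2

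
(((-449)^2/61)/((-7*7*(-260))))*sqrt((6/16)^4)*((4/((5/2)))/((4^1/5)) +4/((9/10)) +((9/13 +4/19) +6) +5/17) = 7423553623/14917535360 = 0.50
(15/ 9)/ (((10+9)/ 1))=5/ 57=0.09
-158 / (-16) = 79 / 8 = 9.88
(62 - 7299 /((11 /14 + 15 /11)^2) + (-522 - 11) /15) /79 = -2553050543 /129829785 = -19.66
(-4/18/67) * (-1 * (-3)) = -2/201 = -0.01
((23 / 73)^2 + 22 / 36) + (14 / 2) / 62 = 1224049 / 1486791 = 0.82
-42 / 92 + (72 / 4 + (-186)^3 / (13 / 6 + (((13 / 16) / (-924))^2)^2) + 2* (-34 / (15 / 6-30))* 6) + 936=-777473400774106783803388191 / 261866798442253031170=-2968965.16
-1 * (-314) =314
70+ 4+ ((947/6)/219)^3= 168736566779/2268747144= 74.37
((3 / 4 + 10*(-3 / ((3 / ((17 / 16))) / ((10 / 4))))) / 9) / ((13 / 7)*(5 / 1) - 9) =-2891 / 288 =-10.04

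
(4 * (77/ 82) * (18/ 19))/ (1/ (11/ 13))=30492/ 10127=3.01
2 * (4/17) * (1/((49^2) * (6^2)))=2/367353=0.00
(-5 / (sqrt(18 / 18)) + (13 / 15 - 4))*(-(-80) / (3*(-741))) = 1952 / 6669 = 0.29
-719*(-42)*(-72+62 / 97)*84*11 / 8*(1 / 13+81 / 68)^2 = -15169560189768369 / 37900616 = -400245742.44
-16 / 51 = -0.31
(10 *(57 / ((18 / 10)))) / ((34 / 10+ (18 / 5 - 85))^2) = 475 / 9126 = 0.05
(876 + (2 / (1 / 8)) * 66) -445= 1487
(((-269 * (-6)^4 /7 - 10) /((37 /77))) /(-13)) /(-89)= -3835634 /42809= -89.60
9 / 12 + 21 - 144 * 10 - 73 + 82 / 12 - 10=-17933 / 12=-1494.42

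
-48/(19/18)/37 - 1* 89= -63431/703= -90.23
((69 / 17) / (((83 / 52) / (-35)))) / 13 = -9660 / 1411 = -6.85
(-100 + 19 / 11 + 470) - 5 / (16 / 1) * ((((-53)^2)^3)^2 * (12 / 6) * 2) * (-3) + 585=81057719202359815557861 / 44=1842220890962723080860.48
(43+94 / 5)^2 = 95481 / 25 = 3819.24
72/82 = 36/41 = 0.88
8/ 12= 2/ 3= 0.67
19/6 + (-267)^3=-114204959/6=-19034159.83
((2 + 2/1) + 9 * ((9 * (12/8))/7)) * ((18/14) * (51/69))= 1989/98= 20.30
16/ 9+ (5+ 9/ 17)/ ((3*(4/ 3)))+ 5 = 2497/ 306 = 8.16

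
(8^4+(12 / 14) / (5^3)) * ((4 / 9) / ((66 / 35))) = 7168012 / 7425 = 965.39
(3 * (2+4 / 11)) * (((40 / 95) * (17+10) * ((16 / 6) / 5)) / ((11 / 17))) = 763776 / 11495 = 66.44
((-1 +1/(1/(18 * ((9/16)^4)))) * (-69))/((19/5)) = -9066945/622592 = -14.56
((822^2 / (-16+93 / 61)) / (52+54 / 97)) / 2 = -999505557 / 2250767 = -444.07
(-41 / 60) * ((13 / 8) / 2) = -533 / 960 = -0.56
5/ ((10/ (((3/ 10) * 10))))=3/ 2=1.50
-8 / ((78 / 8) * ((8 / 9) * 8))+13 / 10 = 1.18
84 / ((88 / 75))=1575 / 22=71.59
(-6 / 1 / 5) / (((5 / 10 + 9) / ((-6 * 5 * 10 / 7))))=720 / 133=5.41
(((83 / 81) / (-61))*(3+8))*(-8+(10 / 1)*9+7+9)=-18.11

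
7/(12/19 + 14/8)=532/181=2.94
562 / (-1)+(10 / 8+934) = 1493 / 4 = 373.25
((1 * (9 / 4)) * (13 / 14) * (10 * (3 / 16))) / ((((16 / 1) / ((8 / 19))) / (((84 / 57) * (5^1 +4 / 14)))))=64935 / 80864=0.80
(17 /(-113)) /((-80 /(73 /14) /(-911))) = -1130551 /126560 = -8.93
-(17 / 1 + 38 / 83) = -1449 / 83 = -17.46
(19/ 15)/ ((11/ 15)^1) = 19/ 11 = 1.73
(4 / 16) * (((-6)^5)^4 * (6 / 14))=2742118830047232 / 7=391731261435318.86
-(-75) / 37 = 75 / 37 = 2.03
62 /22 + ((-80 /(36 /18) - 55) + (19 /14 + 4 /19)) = -265137 /2926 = -90.61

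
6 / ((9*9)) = 0.07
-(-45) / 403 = 45 / 403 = 0.11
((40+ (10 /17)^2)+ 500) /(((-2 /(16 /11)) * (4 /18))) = -5621760 /3179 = -1768.41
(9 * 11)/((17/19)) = 1881/17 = 110.65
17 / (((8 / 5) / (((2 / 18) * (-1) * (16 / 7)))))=-170 / 63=-2.70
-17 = -17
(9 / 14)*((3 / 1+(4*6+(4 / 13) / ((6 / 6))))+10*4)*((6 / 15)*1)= 225 / 13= 17.31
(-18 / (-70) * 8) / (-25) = -0.08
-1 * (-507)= 507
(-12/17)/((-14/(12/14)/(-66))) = -2376/833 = -2.85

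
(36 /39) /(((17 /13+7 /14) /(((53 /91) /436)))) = 318 /466193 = 0.00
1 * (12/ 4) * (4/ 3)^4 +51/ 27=307/ 27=11.37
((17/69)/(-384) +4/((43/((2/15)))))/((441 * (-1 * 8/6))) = -0.00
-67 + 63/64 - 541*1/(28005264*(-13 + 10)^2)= -66556262389/1008189504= -66.02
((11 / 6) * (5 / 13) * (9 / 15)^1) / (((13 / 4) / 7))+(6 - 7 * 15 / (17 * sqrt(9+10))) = 5.49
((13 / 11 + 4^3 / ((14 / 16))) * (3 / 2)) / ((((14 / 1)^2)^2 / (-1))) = -17169 / 5916064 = -0.00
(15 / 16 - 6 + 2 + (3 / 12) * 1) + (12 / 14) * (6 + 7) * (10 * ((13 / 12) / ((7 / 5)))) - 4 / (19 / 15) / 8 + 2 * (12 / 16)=1258969 / 14896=84.52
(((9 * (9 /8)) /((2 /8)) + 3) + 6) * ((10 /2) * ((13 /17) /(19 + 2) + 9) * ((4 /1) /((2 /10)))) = 5322900 /119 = 44730.25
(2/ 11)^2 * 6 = 24/ 121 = 0.20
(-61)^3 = -226981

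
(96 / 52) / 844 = 6 / 2743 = 0.00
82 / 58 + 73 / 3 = 25.75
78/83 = 0.94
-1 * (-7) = 7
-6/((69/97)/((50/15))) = -1940/69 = -28.12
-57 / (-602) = 57 / 602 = 0.09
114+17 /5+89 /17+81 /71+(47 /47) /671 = 123.78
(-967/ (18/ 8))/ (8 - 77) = 3868/ 621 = 6.23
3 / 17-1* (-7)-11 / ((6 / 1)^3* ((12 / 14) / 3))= 51395 / 7344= 7.00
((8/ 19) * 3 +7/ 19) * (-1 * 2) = -62/ 19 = -3.26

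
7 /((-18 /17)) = -119 /18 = -6.61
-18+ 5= -13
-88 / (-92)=22 / 23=0.96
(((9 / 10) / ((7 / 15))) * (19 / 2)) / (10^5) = 513 / 2800000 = 0.00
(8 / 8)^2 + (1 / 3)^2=10 / 9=1.11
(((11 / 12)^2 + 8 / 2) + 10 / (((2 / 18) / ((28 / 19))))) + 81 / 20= 141.52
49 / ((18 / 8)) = 196 / 9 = 21.78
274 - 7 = 267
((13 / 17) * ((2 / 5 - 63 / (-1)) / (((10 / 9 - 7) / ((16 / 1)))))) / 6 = -98904 / 4505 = -21.95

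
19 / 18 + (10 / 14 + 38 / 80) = 2.24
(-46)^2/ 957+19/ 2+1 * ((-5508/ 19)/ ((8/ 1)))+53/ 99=-1308653/ 54549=-23.99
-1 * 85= -85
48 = 48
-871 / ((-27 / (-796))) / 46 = -558.23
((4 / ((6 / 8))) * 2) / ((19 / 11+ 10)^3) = 0.01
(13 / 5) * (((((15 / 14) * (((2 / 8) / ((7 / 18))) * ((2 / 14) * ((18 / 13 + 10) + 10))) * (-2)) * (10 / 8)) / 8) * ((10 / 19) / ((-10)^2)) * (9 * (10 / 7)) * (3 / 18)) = -56295 / 2919616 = -0.02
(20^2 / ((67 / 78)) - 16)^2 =907696384 / 4489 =202204.59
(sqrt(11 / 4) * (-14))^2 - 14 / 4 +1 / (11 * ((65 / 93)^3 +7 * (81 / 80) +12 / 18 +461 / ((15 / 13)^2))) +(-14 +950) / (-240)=3333486634378266 / 6270664081385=531.60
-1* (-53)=53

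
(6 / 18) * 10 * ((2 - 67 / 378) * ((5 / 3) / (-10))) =-3445 / 3402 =-1.01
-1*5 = -5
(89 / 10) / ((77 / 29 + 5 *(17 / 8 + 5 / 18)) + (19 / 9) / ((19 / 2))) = 92916 / 155465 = 0.60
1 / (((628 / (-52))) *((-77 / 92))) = 1196 / 12089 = 0.10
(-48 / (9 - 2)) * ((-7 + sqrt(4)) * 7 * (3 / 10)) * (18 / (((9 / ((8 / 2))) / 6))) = 3456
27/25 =1.08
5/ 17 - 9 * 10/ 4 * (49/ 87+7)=-83750/ 493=-169.88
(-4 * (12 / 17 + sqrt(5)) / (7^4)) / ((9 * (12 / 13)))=-13 * sqrt(5) / 64827 - 52 / 367353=-0.00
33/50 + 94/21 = 5393/1050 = 5.14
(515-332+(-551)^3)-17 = -167283985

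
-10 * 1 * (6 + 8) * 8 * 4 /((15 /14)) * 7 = -87808 /3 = -29269.33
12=12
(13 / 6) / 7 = 13 / 42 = 0.31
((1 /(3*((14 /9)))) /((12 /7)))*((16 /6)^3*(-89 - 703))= -5632 /3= -1877.33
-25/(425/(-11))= 11/17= 0.65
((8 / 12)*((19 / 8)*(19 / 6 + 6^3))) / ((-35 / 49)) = -485.82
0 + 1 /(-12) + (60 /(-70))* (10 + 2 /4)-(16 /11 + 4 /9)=-4349 /396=-10.98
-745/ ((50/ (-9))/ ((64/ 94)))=21456/ 235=91.30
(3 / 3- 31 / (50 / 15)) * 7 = -581 / 10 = -58.10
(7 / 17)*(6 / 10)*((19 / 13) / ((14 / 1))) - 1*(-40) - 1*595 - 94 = -1434233 / 2210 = -648.97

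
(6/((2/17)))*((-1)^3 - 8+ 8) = -51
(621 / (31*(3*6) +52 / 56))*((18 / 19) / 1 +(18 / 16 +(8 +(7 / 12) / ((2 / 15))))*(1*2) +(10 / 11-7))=39714192 / 1635425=24.28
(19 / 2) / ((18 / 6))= 19 / 6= 3.17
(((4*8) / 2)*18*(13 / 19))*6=22464 / 19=1182.32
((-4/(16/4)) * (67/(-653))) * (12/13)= 804/8489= 0.09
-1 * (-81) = 81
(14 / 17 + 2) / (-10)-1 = -109 / 85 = -1.28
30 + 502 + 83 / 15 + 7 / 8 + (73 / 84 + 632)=983873 / 840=1171.28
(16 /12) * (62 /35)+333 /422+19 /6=46656 /7385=6.32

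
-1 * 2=-2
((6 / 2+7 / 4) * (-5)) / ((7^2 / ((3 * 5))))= -1425 / 196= -7.27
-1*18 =-18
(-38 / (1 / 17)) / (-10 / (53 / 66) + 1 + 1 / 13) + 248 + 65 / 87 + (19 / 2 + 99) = 282332137 / 681906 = 414.03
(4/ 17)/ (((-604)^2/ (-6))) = -3/ 775234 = -0.00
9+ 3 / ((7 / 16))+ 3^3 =300 / 7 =42.86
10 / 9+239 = 2161 / 9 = 240.11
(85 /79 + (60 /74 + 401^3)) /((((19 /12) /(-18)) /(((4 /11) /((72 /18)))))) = -2142703584432 /32153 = -66640860.40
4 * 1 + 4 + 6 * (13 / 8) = 17.75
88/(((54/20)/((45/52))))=1100/39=28.21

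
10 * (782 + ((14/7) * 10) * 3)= 8420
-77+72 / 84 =-533 / 7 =-76.14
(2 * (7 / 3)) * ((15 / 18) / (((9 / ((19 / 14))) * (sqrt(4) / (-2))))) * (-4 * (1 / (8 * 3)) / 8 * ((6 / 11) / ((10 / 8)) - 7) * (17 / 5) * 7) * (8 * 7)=-5713547 / 53460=-106.88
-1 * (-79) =79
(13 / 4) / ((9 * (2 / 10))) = 65 / 36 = 1.81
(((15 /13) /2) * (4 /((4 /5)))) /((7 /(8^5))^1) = 1228800 /91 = 13503.30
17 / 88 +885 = 77897 / 88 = 885.19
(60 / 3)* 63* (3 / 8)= 945 / 2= 472.50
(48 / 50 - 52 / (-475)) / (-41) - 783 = -15249433 / 19475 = -783.03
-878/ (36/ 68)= -14926/ 9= -1658.44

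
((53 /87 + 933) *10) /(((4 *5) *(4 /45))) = 152295 /29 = 5251.55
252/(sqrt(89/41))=171.04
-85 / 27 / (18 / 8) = -340 / 243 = -1.40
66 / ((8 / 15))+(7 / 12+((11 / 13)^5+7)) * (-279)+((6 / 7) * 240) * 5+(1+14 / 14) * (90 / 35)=-2805166047 / 2599051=-1079.30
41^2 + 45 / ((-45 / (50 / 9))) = 15079 / 9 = 1675.44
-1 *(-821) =821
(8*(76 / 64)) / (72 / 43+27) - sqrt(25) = -4.67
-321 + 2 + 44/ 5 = -1551/ 5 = -310.20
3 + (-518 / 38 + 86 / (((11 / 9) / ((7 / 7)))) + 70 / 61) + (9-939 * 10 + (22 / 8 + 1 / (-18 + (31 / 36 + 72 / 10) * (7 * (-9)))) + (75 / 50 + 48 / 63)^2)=-550632061352258 / 59129823753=-9312.26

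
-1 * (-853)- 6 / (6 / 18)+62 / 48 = 20071 / 24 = 836.29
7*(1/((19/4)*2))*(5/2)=35/19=1.84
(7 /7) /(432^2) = 1 /186624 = 0.00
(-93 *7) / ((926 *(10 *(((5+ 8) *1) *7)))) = -93 / 120380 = -0.00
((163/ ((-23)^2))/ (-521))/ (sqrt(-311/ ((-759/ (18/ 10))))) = -163 * sqrt(1180245)/ 257143197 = -0.00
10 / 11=0.91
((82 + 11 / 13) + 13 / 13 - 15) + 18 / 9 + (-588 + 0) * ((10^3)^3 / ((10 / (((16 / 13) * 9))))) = -8467199999079 / 13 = -651323076852.23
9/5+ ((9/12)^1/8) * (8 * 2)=33/10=3.30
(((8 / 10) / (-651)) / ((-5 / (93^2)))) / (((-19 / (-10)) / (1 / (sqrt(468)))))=124*sqrt(13) / 8645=0.05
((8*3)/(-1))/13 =-24/13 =-1.85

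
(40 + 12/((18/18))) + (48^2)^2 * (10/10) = 5308468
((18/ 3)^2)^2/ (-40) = -162/ 5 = -32.40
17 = 17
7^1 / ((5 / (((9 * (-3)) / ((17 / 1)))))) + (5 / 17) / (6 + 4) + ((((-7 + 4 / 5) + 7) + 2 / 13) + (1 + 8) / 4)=4463 / 4420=1.01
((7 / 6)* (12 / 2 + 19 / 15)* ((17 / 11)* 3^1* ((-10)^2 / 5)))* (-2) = -51884 / 33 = -1572.24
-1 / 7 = -0.14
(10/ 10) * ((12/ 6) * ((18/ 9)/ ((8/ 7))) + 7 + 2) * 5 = 125/ 2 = 62.50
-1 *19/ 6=-19/ 6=-3.17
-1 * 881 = -881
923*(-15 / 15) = -923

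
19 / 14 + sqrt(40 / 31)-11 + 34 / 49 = -877 / 98 + 2*sqrt(310) / 31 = -7.81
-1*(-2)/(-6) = -1/3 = -0.33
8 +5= 13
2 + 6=8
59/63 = 0.94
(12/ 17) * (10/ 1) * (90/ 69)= 3600/ 391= 9.21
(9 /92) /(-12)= -3 /368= -0.01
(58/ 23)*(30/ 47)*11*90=1722600/ 1081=1593.52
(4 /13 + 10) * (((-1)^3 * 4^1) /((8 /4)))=-268 /13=-20.62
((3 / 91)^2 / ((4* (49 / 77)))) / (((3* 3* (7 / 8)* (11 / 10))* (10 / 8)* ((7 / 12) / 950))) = 182400 / 2840383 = 0.06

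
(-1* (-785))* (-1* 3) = -2355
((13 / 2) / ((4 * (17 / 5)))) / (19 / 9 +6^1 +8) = 117 / 3944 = 0.03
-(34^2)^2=-1336336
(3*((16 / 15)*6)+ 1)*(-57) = -5757 / 5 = -1151.40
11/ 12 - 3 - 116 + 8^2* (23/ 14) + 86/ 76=-18847/ 1596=-11.81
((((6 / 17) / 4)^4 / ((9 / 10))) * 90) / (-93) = -675 / 10356604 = -0.00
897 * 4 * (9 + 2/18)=98072/3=32690.67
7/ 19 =0.37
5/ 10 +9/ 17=35/ 34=1.03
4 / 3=1.33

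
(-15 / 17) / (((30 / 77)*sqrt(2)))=-77*sqrt(2) / 68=-1.60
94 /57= 1.65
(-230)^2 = 52900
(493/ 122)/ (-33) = -493/ 4026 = -0.12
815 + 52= 867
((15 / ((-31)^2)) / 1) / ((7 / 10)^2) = 0.03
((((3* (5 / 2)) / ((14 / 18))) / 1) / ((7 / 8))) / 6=90 / 49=1.84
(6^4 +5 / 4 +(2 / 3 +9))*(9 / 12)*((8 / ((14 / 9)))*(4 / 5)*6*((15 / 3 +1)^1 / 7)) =5081292 / 245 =20739.97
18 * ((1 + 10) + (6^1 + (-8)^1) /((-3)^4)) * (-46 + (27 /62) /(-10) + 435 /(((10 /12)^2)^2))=11794872397 /69750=169102.11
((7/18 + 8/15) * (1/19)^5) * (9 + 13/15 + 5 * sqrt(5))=6142/1671366825 + 83 * sqrt(5)/44569782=0.00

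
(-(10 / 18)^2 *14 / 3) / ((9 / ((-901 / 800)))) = 6307 / 34992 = 0.18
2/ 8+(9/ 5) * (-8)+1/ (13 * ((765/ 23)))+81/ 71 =-7347253/ 564876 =-13.01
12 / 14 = 6 / 7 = 0.86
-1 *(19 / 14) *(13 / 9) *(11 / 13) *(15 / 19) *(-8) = 220 / 21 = 10.48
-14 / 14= -1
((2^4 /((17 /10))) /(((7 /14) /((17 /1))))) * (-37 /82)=-5920 /41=-144.39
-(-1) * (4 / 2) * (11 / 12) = 11 / 6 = 1.83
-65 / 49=-1.33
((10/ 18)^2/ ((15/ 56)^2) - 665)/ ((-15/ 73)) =35160377/ 10935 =3215.40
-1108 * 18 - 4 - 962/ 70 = -698661/ 35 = -19961.74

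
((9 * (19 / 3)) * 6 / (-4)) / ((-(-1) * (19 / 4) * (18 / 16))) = -16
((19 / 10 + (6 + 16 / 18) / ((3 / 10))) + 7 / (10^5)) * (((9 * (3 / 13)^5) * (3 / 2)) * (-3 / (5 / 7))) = -342565354467 / 371293000000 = -0.92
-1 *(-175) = 175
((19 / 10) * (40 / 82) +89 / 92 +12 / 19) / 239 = 181019 / 17128652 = 0.01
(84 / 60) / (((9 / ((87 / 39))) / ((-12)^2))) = 3248 / 65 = 49.97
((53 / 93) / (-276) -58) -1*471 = -13578425 / 25668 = -529.00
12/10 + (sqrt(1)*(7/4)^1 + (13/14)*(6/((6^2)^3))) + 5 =4327409/544320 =7.95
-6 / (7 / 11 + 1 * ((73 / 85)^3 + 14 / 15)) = -60798375 / 22324618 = -2.72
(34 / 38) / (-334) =-17 / 6346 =-0.00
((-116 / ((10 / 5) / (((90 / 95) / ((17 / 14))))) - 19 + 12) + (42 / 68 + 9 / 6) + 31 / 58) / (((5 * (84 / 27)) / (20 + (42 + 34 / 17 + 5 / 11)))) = -539009451 / 2622760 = -205.51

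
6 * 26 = 156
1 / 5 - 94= -469 / 5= -93.80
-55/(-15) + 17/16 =227/48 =4.73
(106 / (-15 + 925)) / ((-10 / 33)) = -0.38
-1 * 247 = -247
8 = 8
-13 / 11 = -1.18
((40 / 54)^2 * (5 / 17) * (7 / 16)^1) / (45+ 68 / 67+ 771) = 1675 / 19382652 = 0.00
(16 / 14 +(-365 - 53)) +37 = -2659 / 7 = -379.86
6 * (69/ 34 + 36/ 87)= 7227/ 493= 14.66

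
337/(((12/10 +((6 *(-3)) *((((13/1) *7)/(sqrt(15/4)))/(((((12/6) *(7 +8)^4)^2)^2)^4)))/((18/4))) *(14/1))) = 33402100678040496529255325120244670689118038353626616299152374267578125000000000000 *sqrt(15)/5022440466507542639034314382961338154620796420851304128405826968944218527344379637938459040244487674442552815889939665794372558593749999999999999999999999991719 +705234348838767445564401644607487899211336830761203954696984870222584018214606640827191956900996810952975124564545694738626480102539062500000000000000000000000000/35157083265552798473240200680729367082345574945959128898840788782609529691410657465569213281711413721097869711229577660560607910156249999999999999999999999942033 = 20.06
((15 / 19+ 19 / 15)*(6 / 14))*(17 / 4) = 4981 / 1330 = 3.75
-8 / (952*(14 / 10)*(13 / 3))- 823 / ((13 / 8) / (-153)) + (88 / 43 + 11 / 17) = 36083594896 / 465647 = 77491.31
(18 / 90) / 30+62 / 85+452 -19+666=2804327 / 2550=1099.74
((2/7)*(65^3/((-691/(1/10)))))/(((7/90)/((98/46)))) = -4943250/15893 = -311.03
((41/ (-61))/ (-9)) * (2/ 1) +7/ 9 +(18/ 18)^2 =1058/ 549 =1.93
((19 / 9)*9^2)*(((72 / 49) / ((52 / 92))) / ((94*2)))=70794 / 29939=2.36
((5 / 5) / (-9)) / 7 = -0.02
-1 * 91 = -91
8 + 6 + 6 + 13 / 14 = 293 / 14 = 20.93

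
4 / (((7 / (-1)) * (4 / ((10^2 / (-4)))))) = 3.57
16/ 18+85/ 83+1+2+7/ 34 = 130009/ 25398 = 5.12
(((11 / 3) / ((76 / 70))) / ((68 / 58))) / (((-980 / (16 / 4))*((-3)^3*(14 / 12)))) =319 / 854658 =0.00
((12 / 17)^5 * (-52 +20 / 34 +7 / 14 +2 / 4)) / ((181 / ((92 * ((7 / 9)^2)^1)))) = -11868229632 / 4368899989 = -2.72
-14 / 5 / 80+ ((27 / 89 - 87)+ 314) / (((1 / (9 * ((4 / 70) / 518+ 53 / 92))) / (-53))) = -6624350417311 / 106034600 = -62473.48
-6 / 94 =-3 / 47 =-0.06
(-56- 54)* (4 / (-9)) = 440 / 9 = 48.89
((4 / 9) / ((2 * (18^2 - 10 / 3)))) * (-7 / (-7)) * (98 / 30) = 49 / 21645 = 0.00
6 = 6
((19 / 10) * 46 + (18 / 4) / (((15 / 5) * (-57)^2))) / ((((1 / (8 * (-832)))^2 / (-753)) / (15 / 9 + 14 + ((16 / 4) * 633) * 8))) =-64010798156802818048 / 1083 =-59105076783751447.87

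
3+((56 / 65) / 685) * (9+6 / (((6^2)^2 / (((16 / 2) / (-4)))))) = 3620119 / 1202175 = 3.01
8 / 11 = 0.73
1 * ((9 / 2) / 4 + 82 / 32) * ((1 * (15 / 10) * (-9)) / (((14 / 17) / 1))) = -27081 / 448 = -60.45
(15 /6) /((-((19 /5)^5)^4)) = -476837158203125 /75179946915091916386711202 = -0.00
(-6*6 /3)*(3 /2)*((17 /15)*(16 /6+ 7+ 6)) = -1598 /5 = -319.60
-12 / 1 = -12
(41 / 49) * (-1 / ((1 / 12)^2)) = -5904 / 49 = -120.49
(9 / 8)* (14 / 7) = 9 / 4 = 2.25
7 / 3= 2.33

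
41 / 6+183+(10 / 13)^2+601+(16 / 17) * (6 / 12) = 13650697 / 17238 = 791.90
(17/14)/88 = 17/1232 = 0.01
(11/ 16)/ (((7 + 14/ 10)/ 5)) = 275/ 672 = 0.41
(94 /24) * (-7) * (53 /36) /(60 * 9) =-0.07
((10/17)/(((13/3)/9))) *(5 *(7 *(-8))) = -75600/221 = -342.08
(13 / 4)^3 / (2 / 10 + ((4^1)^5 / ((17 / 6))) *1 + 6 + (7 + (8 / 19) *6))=3548155 / 38980992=0.09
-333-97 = -430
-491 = -491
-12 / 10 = -6 / 5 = -1.20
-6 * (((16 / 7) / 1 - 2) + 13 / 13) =-54 / 7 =-7.71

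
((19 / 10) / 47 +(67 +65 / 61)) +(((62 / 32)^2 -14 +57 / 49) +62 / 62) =10793260943 / 179818240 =60.02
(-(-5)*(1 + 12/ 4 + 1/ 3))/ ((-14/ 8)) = -260/ 21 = -12.38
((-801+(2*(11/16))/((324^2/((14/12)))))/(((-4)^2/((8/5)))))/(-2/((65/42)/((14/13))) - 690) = 682103801899/5887652023296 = 0.12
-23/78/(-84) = 23/6552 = 0.00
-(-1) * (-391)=-391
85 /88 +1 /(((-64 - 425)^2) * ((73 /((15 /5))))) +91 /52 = 1390648117 /512037768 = 2.72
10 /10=1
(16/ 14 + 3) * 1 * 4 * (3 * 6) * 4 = 8352/ 7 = 1193.14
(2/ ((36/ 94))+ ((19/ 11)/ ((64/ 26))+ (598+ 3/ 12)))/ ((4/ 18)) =1914023/ 704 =2718.78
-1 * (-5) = 5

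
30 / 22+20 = 235 / 11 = 21.36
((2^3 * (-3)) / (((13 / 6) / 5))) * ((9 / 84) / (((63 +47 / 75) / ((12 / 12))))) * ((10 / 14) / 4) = -0.02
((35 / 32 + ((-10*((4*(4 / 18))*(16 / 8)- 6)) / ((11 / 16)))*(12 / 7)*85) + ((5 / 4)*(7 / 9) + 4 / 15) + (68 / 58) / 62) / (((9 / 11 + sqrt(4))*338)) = 892272549017 / 94950797760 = 9.40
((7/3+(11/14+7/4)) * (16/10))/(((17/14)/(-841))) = -1375876/255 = -5395.59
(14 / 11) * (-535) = -7490 / 11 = -680.91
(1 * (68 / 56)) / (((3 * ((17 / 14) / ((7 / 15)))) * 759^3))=7 / 19676046555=0.00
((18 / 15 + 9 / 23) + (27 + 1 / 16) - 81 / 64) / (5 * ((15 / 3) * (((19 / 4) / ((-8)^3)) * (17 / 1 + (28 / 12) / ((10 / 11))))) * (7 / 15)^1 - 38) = -116108352 / 170073845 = -0.68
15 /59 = 0.25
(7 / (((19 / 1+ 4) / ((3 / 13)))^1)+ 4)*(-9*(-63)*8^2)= 44162496 / 299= 147700.66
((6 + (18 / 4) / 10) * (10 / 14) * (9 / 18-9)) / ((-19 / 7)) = 14.43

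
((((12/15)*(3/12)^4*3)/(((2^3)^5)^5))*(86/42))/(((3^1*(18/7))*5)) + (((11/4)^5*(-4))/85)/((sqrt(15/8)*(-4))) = 43/3264099712959498771706675200 + 161051*sqrt(30)/652800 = 1.35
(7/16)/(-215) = -7/3440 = -0.00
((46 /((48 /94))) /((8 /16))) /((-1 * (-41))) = 1081 /246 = 4.39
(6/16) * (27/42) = 27/112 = 0.24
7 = 7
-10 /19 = -0.53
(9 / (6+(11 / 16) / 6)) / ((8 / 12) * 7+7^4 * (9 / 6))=5184 / 12700919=0.00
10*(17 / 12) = 85 / 6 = 14.17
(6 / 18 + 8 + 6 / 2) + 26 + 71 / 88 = 10069 / 264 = 38.14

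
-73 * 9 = -657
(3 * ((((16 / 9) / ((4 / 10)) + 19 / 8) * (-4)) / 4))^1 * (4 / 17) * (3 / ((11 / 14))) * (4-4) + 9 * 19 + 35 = 206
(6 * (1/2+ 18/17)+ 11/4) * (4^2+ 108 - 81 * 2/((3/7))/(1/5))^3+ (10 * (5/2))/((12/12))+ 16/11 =-12465354292075/187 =-66659648620.72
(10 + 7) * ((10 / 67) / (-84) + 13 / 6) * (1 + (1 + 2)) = 207128 / 1407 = 147.21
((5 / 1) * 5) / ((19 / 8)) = 200 / 19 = 10.53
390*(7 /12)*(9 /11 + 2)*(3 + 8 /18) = 437255 /198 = 2208.36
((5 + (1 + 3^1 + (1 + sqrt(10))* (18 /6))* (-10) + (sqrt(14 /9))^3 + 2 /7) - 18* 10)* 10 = -17130 /7 - 300* sqrt(10) + 140* sqrt(14) /27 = -3376.42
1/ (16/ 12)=3/ 4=0.75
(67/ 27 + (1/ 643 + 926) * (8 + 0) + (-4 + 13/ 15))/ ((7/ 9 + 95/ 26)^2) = 1303995758208/ 3457311335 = 377.17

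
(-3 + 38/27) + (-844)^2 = 19233029/27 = 712334.41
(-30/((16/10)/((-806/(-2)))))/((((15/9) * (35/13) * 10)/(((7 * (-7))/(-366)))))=-110019/4880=-22.54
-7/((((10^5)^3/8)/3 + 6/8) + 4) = -84/500000000000057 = -0.00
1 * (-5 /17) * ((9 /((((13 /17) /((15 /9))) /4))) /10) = -30 /13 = -2.31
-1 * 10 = -10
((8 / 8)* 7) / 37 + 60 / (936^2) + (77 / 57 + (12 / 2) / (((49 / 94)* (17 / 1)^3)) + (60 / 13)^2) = 282257557158427 / 12355736007888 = 22.84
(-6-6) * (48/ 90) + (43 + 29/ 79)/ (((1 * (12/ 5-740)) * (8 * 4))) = -149215049/ 23308160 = -6.40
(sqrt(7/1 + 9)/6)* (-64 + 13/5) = -614/15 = -40.93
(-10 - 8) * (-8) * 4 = 576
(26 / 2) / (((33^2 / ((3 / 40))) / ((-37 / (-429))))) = 37 / 479160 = 0.00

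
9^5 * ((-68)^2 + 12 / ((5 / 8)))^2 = 31826386854144 / 25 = 1273055474165.76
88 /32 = 11 /4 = 2.75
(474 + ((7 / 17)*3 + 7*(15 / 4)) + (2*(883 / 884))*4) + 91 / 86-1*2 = 19330409 / 38012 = 508.53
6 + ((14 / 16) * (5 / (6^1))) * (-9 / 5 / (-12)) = 6.11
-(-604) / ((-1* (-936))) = 151 / 234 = 0.65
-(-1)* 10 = 10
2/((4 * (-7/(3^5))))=-243/14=-17.36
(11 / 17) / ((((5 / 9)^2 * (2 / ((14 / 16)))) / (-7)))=-6.42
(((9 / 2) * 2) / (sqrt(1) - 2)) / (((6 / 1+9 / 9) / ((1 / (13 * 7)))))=-9 / 637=-0.01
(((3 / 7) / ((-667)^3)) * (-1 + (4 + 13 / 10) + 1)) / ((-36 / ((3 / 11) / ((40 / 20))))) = 53 / 1827924332080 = 0.00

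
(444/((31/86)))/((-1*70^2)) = -9546/37975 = -0.25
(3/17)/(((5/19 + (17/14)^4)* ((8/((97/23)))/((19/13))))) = 168151634/3014183419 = 0.06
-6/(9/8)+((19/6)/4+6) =35/24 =1.46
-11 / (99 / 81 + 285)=-99 / 2576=-0.04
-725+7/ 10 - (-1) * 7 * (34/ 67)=-482901/ 670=-720.75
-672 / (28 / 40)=-960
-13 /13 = -1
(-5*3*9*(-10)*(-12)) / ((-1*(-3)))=-5400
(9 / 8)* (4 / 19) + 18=18.24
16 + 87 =103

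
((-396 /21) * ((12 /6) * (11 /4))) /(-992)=363 /3472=0.10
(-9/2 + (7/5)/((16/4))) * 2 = -83/10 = -8.30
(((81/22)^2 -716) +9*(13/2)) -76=-348453/484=-719.94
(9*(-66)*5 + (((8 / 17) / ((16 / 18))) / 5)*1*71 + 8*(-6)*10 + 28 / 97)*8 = -227047096 / 8245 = -27537.55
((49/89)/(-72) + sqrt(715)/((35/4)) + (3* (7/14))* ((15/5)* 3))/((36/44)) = 44* sqrt(715)/315 + 951049/57672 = 20.23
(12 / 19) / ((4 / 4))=12 / 19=0.63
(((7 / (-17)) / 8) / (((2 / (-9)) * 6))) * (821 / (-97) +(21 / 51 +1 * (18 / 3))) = -8883 / 112132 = -0.08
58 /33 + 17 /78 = 565 /286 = 1.98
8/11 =0.73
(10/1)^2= 100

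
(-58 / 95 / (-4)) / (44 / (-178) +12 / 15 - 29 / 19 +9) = 2581 / 135728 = 0.02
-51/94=-0.54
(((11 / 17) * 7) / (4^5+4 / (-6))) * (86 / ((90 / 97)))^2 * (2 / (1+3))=1339587557 / 70456500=19.01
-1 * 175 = -175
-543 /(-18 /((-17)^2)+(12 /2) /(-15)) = 784635 /668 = 1174.60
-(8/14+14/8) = -65/28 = -2.32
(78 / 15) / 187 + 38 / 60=3709 / 5610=0.66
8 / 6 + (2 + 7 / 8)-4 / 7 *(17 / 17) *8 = -61 / 168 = -0.36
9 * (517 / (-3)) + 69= -1482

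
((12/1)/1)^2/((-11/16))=-2304/11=-209.45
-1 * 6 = -6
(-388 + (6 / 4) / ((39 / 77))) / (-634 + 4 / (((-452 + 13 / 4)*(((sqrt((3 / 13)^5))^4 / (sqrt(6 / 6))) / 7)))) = 1061095472505 / 403191116134508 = 0.00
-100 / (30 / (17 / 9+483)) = -43640 / 27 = -1616.30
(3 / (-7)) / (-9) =1 / 21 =0.05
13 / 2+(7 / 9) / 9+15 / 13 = 16301 / 2106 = 7.74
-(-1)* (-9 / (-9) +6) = 7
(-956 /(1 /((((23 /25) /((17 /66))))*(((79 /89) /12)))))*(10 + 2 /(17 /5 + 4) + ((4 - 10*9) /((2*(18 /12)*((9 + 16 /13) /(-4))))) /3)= -5926442746664 /1675231425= -3537.69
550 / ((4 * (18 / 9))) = 275 / 4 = 68.75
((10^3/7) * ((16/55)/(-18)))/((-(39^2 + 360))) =1600/1303533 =0.00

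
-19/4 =-4.75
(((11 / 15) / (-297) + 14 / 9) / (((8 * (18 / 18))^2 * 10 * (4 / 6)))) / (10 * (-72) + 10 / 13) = -481 / 95040000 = -0.00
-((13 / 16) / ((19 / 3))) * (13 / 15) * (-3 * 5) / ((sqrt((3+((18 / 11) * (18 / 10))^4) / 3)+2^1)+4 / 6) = -13918100625 / 59392412854+13803075 * sqrt(238733137) / 475139302832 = 0.21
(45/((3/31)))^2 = 216225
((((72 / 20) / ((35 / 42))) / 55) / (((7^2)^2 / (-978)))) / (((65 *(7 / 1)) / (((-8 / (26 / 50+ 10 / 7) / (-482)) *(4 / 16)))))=-105624 / 705406777075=-0.00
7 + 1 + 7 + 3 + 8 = 26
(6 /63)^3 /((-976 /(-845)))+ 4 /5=4523593 /5649210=0.80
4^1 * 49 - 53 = 143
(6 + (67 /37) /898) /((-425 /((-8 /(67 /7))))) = 0.01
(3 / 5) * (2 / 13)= 6 / 65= 0.09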